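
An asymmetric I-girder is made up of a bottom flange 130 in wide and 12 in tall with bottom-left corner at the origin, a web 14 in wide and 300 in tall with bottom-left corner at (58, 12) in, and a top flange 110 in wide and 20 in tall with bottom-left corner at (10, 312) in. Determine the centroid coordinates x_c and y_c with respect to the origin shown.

x_c = 65.00 in, y_c = 175.65 in

bottom flange: A = 130 × 12 = 1560.00, centroid at (65.00, 6.00).
web: A = 14 × 300 = 4200.00, centroid at (65.00, 162.00).
top flange: A = 110 × 20 = 2200.00, centroid at (65.00, 322.00).
ΣA = 7960.00 in²
ΣAx_c = (1560.00)(65.00) + (4200.00)(65.00) + (2200.00)(65.00) = 517400.00 in³
ΣAy_c = (1560.00)(6.00) + (4200.00)(162.00) + (2200.00)(322.00) = 1398160.00 in³
x_c = 517400.00 / 7960.00 = 65.00 in
y_c = 1398160.00 / 7960.00 = 175.65 in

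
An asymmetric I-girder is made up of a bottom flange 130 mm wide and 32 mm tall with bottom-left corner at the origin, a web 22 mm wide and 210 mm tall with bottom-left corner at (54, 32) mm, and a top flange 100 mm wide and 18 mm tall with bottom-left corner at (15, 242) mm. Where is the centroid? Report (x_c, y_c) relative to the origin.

bottom flange: A = 130 × 32 = 4160.00, centroid at (65.00, 16.00).
web: A = 22 × 210 = 4620.00, centroid at (65.00, 137.00).
top flange: A = 100 × 18 = 1800.00, centroid at (65.00, 251.00).
ΣA = 10580.00 mm², ΣAx_c = 687700.00 mm³, ΣAy_c = 1151300.00 mm³.
x_c = 687700.00/10580.00 = 65.00 mm; y_c = 1151300.00/10580.00 = 108.82 mm.

x_c = 65.00 mm, y_c = 108.82 mm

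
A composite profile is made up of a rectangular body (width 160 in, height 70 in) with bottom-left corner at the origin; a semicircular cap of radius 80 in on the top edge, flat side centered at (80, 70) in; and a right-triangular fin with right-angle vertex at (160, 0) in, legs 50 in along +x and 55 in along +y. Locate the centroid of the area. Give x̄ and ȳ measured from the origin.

x̄ = 85.87 in, ȳ = 64.62 in

rectangular body: A = 160 × 70 = 11200.00, centroid at (80.00, 35.00).
semicircular top: A = ½π·80² = 10053.10, centroid at (80.00, 103.95).
triangular fin: A = ½·50·55 = 1375.00, centroid at (176.67, 18.33).
ΣA = 22628.10 in²
ΣAx̄ = (11200.00)(80.00) + (10053.10)(80.00) + (1375.00)(176.67) = 1943164.39 in³
ΣAȳ = (11200.00)(35.00) + (10053.10)(103.95) + (1375.00)(18.33) = 1462258.42 in³
x̄ = 1943164.39 / 22628.10 = 85.87 in
ȳ = 1462258.42 / 22628.10 = 64.62 in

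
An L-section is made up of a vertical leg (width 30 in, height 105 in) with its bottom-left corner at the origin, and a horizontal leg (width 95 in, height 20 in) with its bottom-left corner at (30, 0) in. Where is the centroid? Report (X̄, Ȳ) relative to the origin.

X̄ = 38.51 in, Ȳ = 36.51 in

vertical leg: A = 30 × 105 = 3150.00, centroid at (15.00, 52.50).
horizontal leg: A = 95 × 20 = 1900.00, centroid at (77.50, 10.00).
ΣA = 5050.00 in², ΣAX̄ = 194500.00 in³, ΣAȲ = 184375.00 in³.
X̄ = 194500.00/5050.00 = 38.51 in; Ȳ = 184375.00/5050.00 = 36.51 in.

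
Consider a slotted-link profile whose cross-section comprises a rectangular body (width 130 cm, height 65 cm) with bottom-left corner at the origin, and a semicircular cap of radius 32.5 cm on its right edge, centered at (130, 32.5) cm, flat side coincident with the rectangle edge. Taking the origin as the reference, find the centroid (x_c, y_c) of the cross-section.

x_c = 77.93 cm, y_c = 32.50 cm

rectangular body: A = 130 × 65 = 8450.00, centroid at (65.00, 32.50).
semicircular end: A = ½π·32.5² = 1659.15, centroid at (143.79, 32.50).
ΣA = 10109.15 cm², ΣAx_c = 787825.39 cm³, ΣAy_c = 328547.49 cm³.
x_c = 787825.39/10109.15 = 77.93 cm; y_c = 328547.49/10109.15 = 32.50 cm.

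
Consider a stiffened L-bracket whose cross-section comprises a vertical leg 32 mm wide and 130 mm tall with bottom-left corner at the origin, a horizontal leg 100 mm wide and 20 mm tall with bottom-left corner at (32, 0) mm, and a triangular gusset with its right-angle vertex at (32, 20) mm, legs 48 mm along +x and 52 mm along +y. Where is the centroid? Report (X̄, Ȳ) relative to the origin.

vertical leg: A = 32 × 130 = 4160.00, centroid at (16.00, 65.00).
horizontal leg: A = 100 × 20 = 2000.00, centroid at (82.00, 10.00).
gusset: A = ½·48·52 = 1248.00, centroid at (48.00, 37.33).
ΣA = 7408.00 mm², ΣAX̄ = 290464.00 mm³, ΣAȲ = 336992.00 mm³.
X̄ = 290464.00/7408.00 = 39.21 mm; Ȳ = 336992.00/7408.00 = 45.49 mm.

X̄ = 39.21 mm, Ȳ = 45.49 mm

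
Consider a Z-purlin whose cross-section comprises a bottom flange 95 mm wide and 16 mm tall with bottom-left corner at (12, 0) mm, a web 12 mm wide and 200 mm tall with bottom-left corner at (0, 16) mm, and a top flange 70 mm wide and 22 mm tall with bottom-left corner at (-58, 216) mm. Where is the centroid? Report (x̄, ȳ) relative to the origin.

bottom flange: A = 95 × 16 = 1520.00, centroid at (59.50, 8.00).
web: A = 12 × 200 = 2400.00, centroid at (6.00, 116.00).
top flange: A = 70 × 22 = 1540.00, centroid at (-23.00, 227.00).
ΣA = 5460.00 mm²
ΣAx̄ = (1520.00)(59.50) + (2400.00)(6.00) + (1540.00)(-23.00) = 69420.00 mm³
ΣAȳ = (1520.00)(8.00) + (2400.00)(116.00) + (1540.00)(227.00) = 640140.00 mm³
x̄ = 69420.00 / 5460.00 = 12.71 mm
ȳ = 640140.00 / 5460.00 = 117.24 mm

x̄ = 12.71 mm, ȳ = 117.24 mm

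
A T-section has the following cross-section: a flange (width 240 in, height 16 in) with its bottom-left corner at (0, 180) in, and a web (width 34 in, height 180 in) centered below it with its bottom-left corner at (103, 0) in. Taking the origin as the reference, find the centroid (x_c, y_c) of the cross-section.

x_c = 120.00 in, y_c = 127.78 in

web: A = 34 × 180 = 6120.00, centroid at (120.00, 90.00).
flange: A = 240 × 16 = 3840.00, centroid at (120.00, 188.00).
ΣA = 9960.00 in², ΣAx_c = 1195200.00 in³, ΣAy_c = 1272720.00 in³.
x_c = 1195200.00/9960.00 = 120.00 in; y_c = 1272720.00/9960.00 = 127.78 in.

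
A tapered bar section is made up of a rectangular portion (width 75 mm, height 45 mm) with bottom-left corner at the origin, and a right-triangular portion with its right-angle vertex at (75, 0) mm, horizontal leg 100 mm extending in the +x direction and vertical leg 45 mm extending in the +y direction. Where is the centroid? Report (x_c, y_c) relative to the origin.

rectangular portion: A = 75 × 45 = 3375.00, centroid at (37.50, 22.50).
triangular portion: A = ½·100·45 = 2250.00, centroid at (108.33, 15.00).
ΣA = 5625.00 mm², ΣAx_c = 370312.50 mm³, ΣAy_c = 109687.50 mm³.
x_c = 370312.50/5625.00 = 65.83 mm; y_c = 109687.50/5625.00 = 19.50 mm.

x_c = 65.83 mm, y_c = 19.50 mm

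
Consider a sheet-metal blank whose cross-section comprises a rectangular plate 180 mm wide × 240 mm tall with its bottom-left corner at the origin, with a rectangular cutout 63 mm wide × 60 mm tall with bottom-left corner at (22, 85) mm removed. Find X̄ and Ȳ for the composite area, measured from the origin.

plate: A = 180 × 240 = 43200.00, centroid at (90.00, 120.00).
hole: A = −(63 × 60) = -3780.00, centroid at (53.50, 115.00).
ΣA = 39420.00 mm², ΣAX̄ = 3685770.00 mm³, ΣAȲ = 4749300.00 mm³.
X̄ = 3685770.00/39420.00 = 93.50 mm; Ȳ = 4749300.00/39420.00 = 120.48 mm.

X̄ = 93.50 mm, Ȳ = 120.48 mm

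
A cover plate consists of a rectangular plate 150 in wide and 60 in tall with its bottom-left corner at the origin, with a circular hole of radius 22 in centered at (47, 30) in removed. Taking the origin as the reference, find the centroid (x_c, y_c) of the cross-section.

x_c = 80.69 in, y_c = 30.00 in

plate: A = 150 × 60 = 9000.00, centroid at (75.00, 30.00).
hole: A = −π·22² = -1520.53, centroid at (47.00, 30.00).
ΣA = 7479.47 in², ΣAx_c = 603535.05 in³, ΣAy_c = 224384.07 in³.
x_c = 603535.05/7479.47 = 80.69 in; y_c = 224384.07/7479.47 = 30.00 in.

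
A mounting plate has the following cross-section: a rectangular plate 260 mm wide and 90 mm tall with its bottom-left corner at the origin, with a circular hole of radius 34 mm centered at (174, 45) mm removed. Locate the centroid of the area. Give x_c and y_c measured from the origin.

plate: A = 260 × 90 = 23400.00, centroid at (130.00, 45.00).
hole: A = −π·34² = -3631.68, centroid at (174.00, 45.00).
ΣA = 19768.32 mm²
ΣAx_c = (23400.00)(130.00) + (-3631.68)(174.00) = 2410087.49 mm³
ΣAy_c = (23400.00)(45.00) + (-3631.68)(45.00) = 889574.35 mm³
x_c = 2410087.49 / 19768.32 = 121.92 mm
y_c = 889574.35 / 19768.32 = 45.00 mm

x_c = 121.92 mm, y_c = 45.00 mm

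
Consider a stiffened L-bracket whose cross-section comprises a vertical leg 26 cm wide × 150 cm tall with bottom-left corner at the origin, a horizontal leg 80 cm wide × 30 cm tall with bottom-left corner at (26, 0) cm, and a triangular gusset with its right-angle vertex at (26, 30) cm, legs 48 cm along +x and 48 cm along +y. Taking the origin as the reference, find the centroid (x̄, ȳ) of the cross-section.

x̄ = 34.55 cm, ȳ = 51.19 cm

vertical leg: A = 26 × 150 = 3900.00, centroid at (13.00, 75.00).
horizontal leg: A = 80 × 30 = 2400.00, centroid at (66.00, 15.00).
gusset: A = ½·48·48 = 1152.00, centroid at (42.00, 46.00).
ΣA = 7452.00 cm², ΣAx̄ = 257484.00 cm³, ΣAȳ = 381492.00 cm³.
x̄ = 257484.00/7452.00 = 34.55 cm; ȳ = 381492.00/7452.00 = 51.19 cm.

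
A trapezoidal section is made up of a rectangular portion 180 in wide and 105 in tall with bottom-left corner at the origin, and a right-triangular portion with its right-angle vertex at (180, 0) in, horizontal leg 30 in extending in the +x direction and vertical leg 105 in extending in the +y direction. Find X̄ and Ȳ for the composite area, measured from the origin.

rectangular portion: A = 180 × 105 = 18900.00, centroid at (90.00, 52.50).
triangular portion: A = ½·30·105 = 1575.00, centroid at (190.00, 35.00).
ΣA = 20475.00 in², ΣAX̄ = 2000250.00 in³, ΣAȲ = 1047375.00 in³.
X̄ = 2000250.00/20475.00 = 97.69 in; Ȳ = 1047375.00/20475.00 = 51.15 in.

X̄ = 97.69 in, Ȳ = 51.15 in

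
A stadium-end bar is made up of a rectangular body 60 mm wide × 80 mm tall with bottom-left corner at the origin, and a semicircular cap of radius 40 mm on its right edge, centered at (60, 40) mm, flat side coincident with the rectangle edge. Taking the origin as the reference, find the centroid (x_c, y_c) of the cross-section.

x_c = 46.14 mm, y_c = 40.00 mm

Part | A | x̄ᵢ | ȳᵢ | A·x̄ᵢ | A·ȳᵢ
rectangular body | 4800.00 | 30.00 | 40.00 | 144000.00 | 192000.00
semicircular end | 2513.27 | 76.98 | 40.00 | 193463.11 | 100530.96
Σ | 7313.27 |  |  | 337463.11 | 292530.96
x_c = 337463.11 / 7313.27 = 46.14 mm
y_c = 292530.96 / 7313.27 = 40.00 mm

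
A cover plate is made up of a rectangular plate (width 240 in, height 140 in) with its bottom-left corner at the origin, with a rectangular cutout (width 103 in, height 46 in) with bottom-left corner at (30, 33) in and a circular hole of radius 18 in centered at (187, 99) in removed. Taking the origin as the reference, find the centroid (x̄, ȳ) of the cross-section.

Part | A | x̄ᵢ | ȳᵢ | A·x̄ᵢ | A·ȳᵢ
plate | 33600.00 | 120.00 | 70.00 | 4032000.00 | 2352000.00
hole 1 | -4738.00 | 81.50 | 56.00 | -386147.00 | -265328.00
hole 2 | -1017.88 | 187.00 | 99.00 | -190342.82 | -100769.73
Σ | 27844.12 |  |  | 3455510.18 | 1985902.27
x̄ = 3455510.18 / 27844.12 = 124.10 in
ȳ = 1985902.27 / 27844.12 = 71.32 in

x̄ = 124.10 in, ȳ = 71.32 in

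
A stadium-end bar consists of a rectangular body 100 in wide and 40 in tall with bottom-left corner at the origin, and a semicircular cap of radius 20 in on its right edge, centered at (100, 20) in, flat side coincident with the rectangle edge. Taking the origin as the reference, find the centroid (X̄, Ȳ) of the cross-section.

X̄ = 57.94 in, Ȳ = 20.00 in

Part | A | x̄ᵢ | ȳᵢ | A·x̄ᵢ | A·ȳᵢ
rectangular body | 4000.00 | 50.00 | 20.00 | 200000.00 | 80000.00
semicircular end | 628.32 | 108.49 | 20.00 | 68165.19 | 12566.37
Σ | 4628.32 |  |  | 268165.19 | 92566.37
X̄ = 268165.19 / 4628.32 = 57.94 in
Ȳ = 92566.37 / 4628.32 = 20.00 in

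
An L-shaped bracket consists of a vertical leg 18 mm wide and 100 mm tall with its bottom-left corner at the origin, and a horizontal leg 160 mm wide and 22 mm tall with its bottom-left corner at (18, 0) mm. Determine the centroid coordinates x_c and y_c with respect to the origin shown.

x_c = 67.89 mm, y_c = 24.20 mm

vertical leg: A = 18 × 100 = 1800.00, centroid at (9.00, 50.00).
horizontal leg: A = 160 × 22 = 3520.00, centroid at (98.00, 11.00).
ΣA = 5320.00 mm², ΣAx_c = 361160.00 mm³, ΣAy_c = 128720.00 mm³.
x_c = 361160.00/5320.00 = 67.89 mm; y_c = 128720.00/5320.00 = 24.20 mm.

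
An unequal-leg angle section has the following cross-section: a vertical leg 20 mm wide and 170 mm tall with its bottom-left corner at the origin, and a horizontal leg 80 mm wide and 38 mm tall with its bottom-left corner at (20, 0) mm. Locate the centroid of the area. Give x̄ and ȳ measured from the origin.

x̄ = 33.60 mm, ȳ = 53.84 mm

Part | A | x̄ᵢ | ȳᵢ | A·x̄ᵢ | A·ȳᵢ
vertical leg | 3400.00 | 10.00 | 85.00 | 34000.00 | 289000.00
horizontal leg | 3040.00 | 60.00 | 19.00 | 182400.00 | 57760.00
Σ | 6440.00 |  |  | 216400.00 | 346760.00
x̄ = 216400.00 / 6440.00 = 33.60 mm
ȳ = 346760.00 / 6440.00 = 53.84 mm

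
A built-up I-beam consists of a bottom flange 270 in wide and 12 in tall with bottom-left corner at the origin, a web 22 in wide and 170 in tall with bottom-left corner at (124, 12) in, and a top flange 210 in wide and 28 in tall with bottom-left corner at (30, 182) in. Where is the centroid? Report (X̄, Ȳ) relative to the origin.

X̄ = 135.00 in, Ȳ = 119.34 in

bottom flange: A = 270 × 12 = 3240.00, centroid at (135.00, 6.00).
web: A = 22 × 170 = 3740.00, centroid at (135.00, 97.00).
top flange: A = 210 × 28 = 5880.00, centroid at (135.00, 196.00).
ΣA = 12860.00 in², ΣAX̄ = 1736100.00 in³, ΣAȲ = 1534700.00 in³.
X̄ = 1736100.00/12860.00 = 135.00 in; Ȳ = 1534700.00/12860.00 = 119.34 in.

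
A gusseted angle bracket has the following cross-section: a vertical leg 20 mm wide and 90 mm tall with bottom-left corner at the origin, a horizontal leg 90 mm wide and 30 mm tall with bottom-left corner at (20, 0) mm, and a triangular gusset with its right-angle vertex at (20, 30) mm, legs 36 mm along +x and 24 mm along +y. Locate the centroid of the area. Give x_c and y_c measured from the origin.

vertical leg: A = 20 × 90 = 1800.00, centroid at (10.00, 45.00).
horizontal leg: A = 90 × 30 = 2700.00, centroid at (65.00, 15.00).
gusset: A = ½·36·24 = 432.00, centroid at (32.00, 38.00).
ΣA = 4932.00 mm²
ΣAx_c = (1800.00)(10.00) + (2700.00)(65.00) + (432.00)(32.00) = 207324.00 mm³
ΣAy_c = (1800.00)(45.00) + (2700.00)(15.00) + (432.00)(38.00) = 137916.00 mm³
x_c = 207324.00 / 4932.00 = 42.04 mm
y_c = 137916.00 / 4932.00 = 27.96 mm

x_c = 42.04 mm, y_c = 27.96 mm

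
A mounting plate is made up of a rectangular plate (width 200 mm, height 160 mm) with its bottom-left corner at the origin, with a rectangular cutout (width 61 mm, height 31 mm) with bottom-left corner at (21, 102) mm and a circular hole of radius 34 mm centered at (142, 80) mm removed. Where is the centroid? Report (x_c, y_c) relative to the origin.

plate: A = 200 × 160 = 32000.00, centroid at (100.00, 80.00).
hole 1: A = −(61 × 31) = -1891.00, centroid at (51.50, 117.50).
hole 2: A = −π·34² = -3631.68, centroid at (142.00, 80.00).
ΣA = 26477.32 mm²
ΣAx_c = (32000.00)(100.00) + (-1891.00)(51.50) + (-3631.68)(142.00) = 2586914.78 mm³
ΣAy_c = (32000.00)(80.00) + (-1891.00)(117.50) + (-3631.68)(80.00) = 2047273.01 mm³
x_c = 2586914.78 / 26477.32 = 97.70 mm
y_c = 2047273.01 / 26477.32 = 77.32 mm

x_c = 97.70 mm, y_c = 77.32 mm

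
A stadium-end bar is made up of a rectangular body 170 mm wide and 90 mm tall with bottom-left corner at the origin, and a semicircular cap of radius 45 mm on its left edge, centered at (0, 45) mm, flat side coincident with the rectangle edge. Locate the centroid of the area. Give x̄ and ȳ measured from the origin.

rectangular body: A = 170 × 90 = 15300.00, centroid at (85.00, 45.00).
semicircular end: A = ½π·45² = 3180.86, centroid at (-19.10, 45.00).
ΣA = 18480.86 mm², ΣAx̄ = 1239750.00 mm³, ΣAȳ = 831638.82 mm³.
x̄ = 1239750.00/18480.86 = 67.08 mm; ȳ = 831638.82/18480.86 = 45.00 mm.

x̄ = 67.08 mm, ȳ = 45.00 mm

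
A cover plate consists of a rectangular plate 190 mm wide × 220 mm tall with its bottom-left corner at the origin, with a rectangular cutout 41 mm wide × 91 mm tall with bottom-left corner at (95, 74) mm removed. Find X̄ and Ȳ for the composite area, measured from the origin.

X̄ = 92.99 mm, Ȳ = 109.07 mm

plate: A = 190 × 220 = 41800.00, centroid at (95.00, 110.00).
hole: A = −(41 × 91) = -3731.00, centroid at (115.50, 119.50).
ΣA = 38069.00 mm², ΣAX̄ = 3540069.50 mm³, ΣAȲ = 4152145.50 mm³.
X̄ = 3540069.50/38069.00 = 92.99 mm; Ȳ = 4152145.50/38069.00 = 109.07 mm.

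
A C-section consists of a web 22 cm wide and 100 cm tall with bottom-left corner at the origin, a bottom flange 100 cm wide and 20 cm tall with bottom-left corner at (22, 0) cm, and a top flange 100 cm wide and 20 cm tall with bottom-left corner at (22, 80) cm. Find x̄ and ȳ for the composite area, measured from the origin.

web: A = 22 × 100 = 2200.00, centroid at (11.00, 50.00).
bottom flange: A = 100 × 20 = 2000.00, centroid at (72.00, 10.00).
top flange: A = 100 × 20 = 2000.00, centroid at (72.00, 90.00).
ΣA = 6200.00 cm², ΣAx̄ = 312200.00 cm³, ΣAȳ = 310000.00 cm³.
x̄ = 312200.00/6200.00 = 50.35 cm; ȳ = 310000.00/6200.00 = 50.00 cm.

x̄ = 50.35 cm, ȳ = 50.00 cm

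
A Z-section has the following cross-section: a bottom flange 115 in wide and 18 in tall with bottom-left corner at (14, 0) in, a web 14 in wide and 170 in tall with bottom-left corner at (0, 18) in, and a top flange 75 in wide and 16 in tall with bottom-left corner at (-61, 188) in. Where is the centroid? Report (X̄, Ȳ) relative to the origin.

X̄ = 24.15 in, Ȳ = 88.31 in

Part | A | x̄ᵢ | ȳᵢ | A·x̄ᵢ | A·ȳᵢ
bottom flange | 2070.00 | 71.50 | 9.00 | 148005.00 | 18630.00
web | 2380.00 | 7.00 | 103.00 | 16660.00 | 245140.00
top flange | 1200.00 | -23.50 | 196.00 | -28200.00 | 235200.00
Σ | 5650.00 |  |  | 136465.00 | 498970.00
X̄ = 136465.00 / 5650.00 = 24.15 in
Ȳ = 498970.00 / 5650.00 = 88.31 in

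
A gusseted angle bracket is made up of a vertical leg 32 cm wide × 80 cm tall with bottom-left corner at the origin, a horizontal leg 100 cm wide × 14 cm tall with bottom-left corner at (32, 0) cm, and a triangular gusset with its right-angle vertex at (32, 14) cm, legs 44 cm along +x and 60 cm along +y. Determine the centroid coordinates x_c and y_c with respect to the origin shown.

vertical leg: A = 32 × 80 = 2560.00, centroid at (16.00, 40.00).
horizontal leg: A = 100 × 14 = 1400.00, centroid at (82.00, 7.00).
gusset: A = ½·44·60 = 1320.00, centroid at (46.67, 34.00).
ΣA = 5280.00 cm²
ΣAx_c = (2560.00)(16.00) + (1400.00)(82.00) + (1320.00)(46.67) = 217360.00 cm³
ΣAy_c = (2560.00)(40.00) + (1400.00)(7.00) + (1320.00)(34.00) = 157080.00 cm³
x_c = 217360.00 / 5280.00 = 41.17 cm
y_c = 157080.00 / 5280.00 = 29.75 cm

x_c = 41.17 cm, y_c = 29.75 cm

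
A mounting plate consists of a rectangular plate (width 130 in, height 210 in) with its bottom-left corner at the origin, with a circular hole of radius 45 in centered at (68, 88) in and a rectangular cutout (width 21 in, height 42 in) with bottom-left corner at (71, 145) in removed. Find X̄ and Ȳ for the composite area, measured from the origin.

Part | A | x̄ᵢ | ȳᵢ | A·x̄ᵢ | A·ȳᵢ
plate | 27300.00 | 65.00 | 105.00 | 1774500.00 | 2866500.00
hole 1 | -6361.73 | 68.00 | 88.00 | -432597.31 | -559831.81
hole 2 | -882.00 | 81.50 | 166.00 | -71883.00 | -146412.00
Σ | 20056.27 |  |  | 1270019.69 | 2160256.19
X̄ = 1270019.69 / 20056.27 = 63.32 in
Ȳ = 2160256.19 / 20056.27 = 107.71 in

X̄ = 63.32 in, Ȳ = 107.71 in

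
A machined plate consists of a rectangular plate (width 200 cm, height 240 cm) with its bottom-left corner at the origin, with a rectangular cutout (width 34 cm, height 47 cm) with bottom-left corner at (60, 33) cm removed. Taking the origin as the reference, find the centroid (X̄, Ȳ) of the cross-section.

X̄ = 100.79 cm, Ȳ = 122.19 cm

Part | A | x̄ᵢ | ȳᵢ | A·x̄ᵢ | A·ȳᵢ
plate | 48000.00 | 100.00 | 120.00 | 4800000.00 | 5760000.00
hole | -1598.00 | 77.00 | 56.50 | -123046.00 | -90287.00
Σ | 46402.00 |  |  | 4676954.00 | 5669713.00
X̄ = 4676954.00 / 46402.00 = 100.79 cm
Ȳ = 5669713.00 / 46402.00 = 122.19 cm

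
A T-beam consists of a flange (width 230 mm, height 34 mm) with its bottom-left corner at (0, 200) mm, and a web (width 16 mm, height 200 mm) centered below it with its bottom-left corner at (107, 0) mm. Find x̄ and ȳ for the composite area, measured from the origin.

x̄ = 115.00 mm, ȳ = 183.03 mm

web: A = 16 × 200 = 3200.00, centroid at (115.00, 100.00).
flange: A = 230 × 34 = 7820.00, centroid at (115.00, 217.00).
ΣA = 11020.00 mm²
ΣAx̄ = (3200.00)(115.00) + (7820.00)(115.00) = 1267300.00 mm³
ΣAȳ = (3200.00)(100.00) + (7820.00)(217.00) = 2016940.00 mm³
x̄ = 1267300.00 / 11020.00 = 115.00 mm
ȳ = 2016940.00 / 11020.00 = 183.03 mm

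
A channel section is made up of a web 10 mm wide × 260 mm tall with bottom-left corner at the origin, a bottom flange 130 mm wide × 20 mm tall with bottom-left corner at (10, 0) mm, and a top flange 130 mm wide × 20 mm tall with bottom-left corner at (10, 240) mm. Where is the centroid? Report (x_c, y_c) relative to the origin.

x_c = 51.67 mm, y_c = 130.00 mm

Part | A | x̄ᵢ | ȳᵢ | A·x̄ᵢ | A·ȳᵢ
web | 2600.00 | 5.00 | 130.00 | 13000.00 | 338000.00
bottom flange | 2600.00 | 75.00 | 10.00 | 195000.00 | 26000.00
top flange | 2600.00 | 75.00 | 250.00 | 195000.00 | 650000.00
Σ | 7800.00 |  |  | 403000.00 | 1014000.00
x_c = 403000.00 / 7800.00 = 51.67 mm
y_c = 1014000.00 / 7800.00 = 130.00 mm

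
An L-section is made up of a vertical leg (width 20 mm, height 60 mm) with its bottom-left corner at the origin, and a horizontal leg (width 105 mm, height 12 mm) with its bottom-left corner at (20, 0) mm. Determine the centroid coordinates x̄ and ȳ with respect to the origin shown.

Part | A | x̄ᵢ | ȳᵢ | A·x̄ᵢ | A·ȳᵢ
vertical leg | 1200.00 | 10.00 | 30.00 | 12000.00 | 36000.00
horizontal leg | 1260.00 | 72.50 | 6.00 | 91350.00 | 7560.00
Σ | 2460.00 |  |  | 103350.00 | 43560.00
x̄ = 103350.00 / 2460.00 = 42.01 mm
ȳ = 43560.00 / 2460.00 = 17.71 mm

x̄ = 42.01 mm, ȳ = 17.71 mm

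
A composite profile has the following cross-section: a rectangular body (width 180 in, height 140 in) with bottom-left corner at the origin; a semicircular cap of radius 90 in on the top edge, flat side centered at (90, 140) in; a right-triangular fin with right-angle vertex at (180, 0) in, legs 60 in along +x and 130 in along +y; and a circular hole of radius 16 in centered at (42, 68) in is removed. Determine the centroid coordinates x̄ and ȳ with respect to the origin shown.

x̄ = 101.40 in, ȳ = 101.06 in

rectangular body: A = 180 × 140 = 25200.00, centroid at (90.00, 70.00).
semicircular top: A = ½π·90² = 12723.45, centroid at (90.00, 178.20).
triangular fin: A = ½·60·130 = 3900.00, centroid at (200.00, 43.33).
hole: A = −π·16² = -804.25, centroid at (42.00, 68.00).
ΣA = 41019.20 in², ΣAx̄ = 4159332.12 in³, ΣAȳ = 4145594.19 in³.
x̄ = 4159332.12/41019.20 = 101.40 in; ȳ = 4145594.19/41019.20 = 101.06 in.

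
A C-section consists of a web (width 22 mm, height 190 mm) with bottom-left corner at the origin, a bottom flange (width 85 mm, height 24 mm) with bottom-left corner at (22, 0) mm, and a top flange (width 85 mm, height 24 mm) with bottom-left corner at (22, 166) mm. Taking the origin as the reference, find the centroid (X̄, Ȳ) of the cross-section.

web: A = 22 × 190 = 4180.00, centroid at (11.00, 95.00).
bottom flange: A = 85 × 24 = 2040.00, centroid at (64.50, 12.00).
top flange: A = 85 × 24 = 2040.00, centroid at (64.50, 178.00).
ΣA = 8260.00 mm², ΣAX̄ = 309140.00 mm³, ΣAȲ = 784700.00 mm³.
X̄ = 309140.00/8260.00 = 37.43 mm; Ȳ = 784700.00/8260.00 = 95.00 mm.

X̄ = 37.43 mm, Ȳ = 95.00 mm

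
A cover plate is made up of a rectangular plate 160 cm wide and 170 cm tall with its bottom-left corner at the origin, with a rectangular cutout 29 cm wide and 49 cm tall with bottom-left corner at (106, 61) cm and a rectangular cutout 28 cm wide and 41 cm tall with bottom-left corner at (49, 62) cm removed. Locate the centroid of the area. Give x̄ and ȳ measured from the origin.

x̄ = 78.46 cm, ȳ = 85.09 cm

plate: A = 160 × 170 = 27200.00, centroid at (80.00, 85.00).
hole 1: A = −(29 × 49) = -1421.00, centroid at (120.50, 85.50).
hole 2: A = −(28 × 41) = -1148.00, centroid at (63.00, 82.50).
ΣA = 24631.00 cm², ΣAx̄ = 1932445.50 cm³, ΣAȳ = 2095794.50 cm³.
x̄ = 1932445.50/24631.00 = 78.46 cm; ȳ = 2095794.50/24631.00 = 85.09 cm.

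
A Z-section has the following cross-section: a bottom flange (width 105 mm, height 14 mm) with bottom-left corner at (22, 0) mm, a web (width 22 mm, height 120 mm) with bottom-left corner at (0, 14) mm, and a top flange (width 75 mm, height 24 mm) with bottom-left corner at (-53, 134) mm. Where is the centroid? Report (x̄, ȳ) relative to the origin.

x̄ = 18.72 mm, ȳ = 79.26 mm

bottom flange: A = 105 × 14 = 1470.00, centroid at (74.50, 7.00).
web: A = 22 × 120 = 2640.00, centroid at (11.00, 74.00).
top flange: A = 75 × 24 = 1800.00, centroid at (-15.50, 146.00).
ΣA = 5910.00 mm², ΣAx̄ = 110655.00 mm³, ΣAȳ = 468450.00 mm³.
x̄ = 110655.00/5910.00 = 18.72 mm; ȳ = 468450.00/5910.00 = 79.26 mm.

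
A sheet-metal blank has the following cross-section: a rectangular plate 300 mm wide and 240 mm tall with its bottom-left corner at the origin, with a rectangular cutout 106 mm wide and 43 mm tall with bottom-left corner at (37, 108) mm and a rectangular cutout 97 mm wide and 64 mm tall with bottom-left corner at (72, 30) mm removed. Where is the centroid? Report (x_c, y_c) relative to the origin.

plate: A = 300 × 240 = 72000.00, centroid at (150.00, 120.00).
hole 1: A = −(106 × 43) = -4558.00, centroid at (90.00, 129.50).
hole 2: A = −(97 × 64) = -6208.00, centroid at (120.50, 62.00).
ΣA = 61234.00 mm²
ΣAx_c = (72000.00)(150.00) + (-4558.00)(90.00) + (-6208.00)(120.50) = 9641716.00 mm³
ΣAy_c = (72000.00)(120.00) + (-4558.00)(129.50) + (-6208.00)(62.00) = 7664843.00 mm³
x_c = 9641716.00 / 61234.00 = 157.46 mm
y_c = 7664843.00 / 61234.00 = 125.17 mm

x_c = 157.46 mm, y_c = 125.17 mm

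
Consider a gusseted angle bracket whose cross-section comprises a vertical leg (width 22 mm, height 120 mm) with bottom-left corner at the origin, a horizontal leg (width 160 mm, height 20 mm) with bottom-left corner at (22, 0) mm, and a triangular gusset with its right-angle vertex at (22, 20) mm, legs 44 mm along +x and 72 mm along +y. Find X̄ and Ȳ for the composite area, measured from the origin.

vertical leg: A = 22 × 120 = 2640.00, centroid at (11.00, 60.00).
horizontal leg: A = 160 × 20 = 3200.00, centroid at (102.00, 10.00).
gusset: A = ½·44·72 = 1584.00, centroid at (36.67, 44.00).
ΣA = 7424.00 mm²
ΣAX̄ = (2640.00)(11.00) + (3200.00)(102.00) + (1584.00)(36.67) = 413520.00 mm³
ΣAȲ = (2640.00)(60.00) + (3200.00)(10.00) + (1584.00)(44.00) = 260096.00 mm³
X̄ = 413520.00 / 7424.00 = 55.70 mm
Ȳ = 260096.00 / 7424.00 = 35.03 mm

X̄ = 55.70 mm, Ȳ = 35.03 mm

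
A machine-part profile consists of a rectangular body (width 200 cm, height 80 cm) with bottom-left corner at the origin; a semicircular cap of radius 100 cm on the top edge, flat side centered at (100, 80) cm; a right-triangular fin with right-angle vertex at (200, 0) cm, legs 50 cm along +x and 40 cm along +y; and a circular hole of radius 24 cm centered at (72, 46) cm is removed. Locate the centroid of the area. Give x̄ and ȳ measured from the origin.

rectangular body: A = 200 × 80 = 16000.00, centroid at (100.00, 40.00).
semicircular top: A = ½π·100² = 15707.96, centroid at (100.00, 122.44).
triangular fin: A = ½·50·40 = 1000.00, centroid at (216.67, 13.33).
hole: A = −π·24² = -1809.56, centroid at (72.00, 46.00).
ΣA = 30898.41 cm², ΣAx̄ = 3257174.86 cm³, ΣAȳ = 2493397.42 cm³.
x̄ = 3257174.86/30898.41 = 105.42 cm; ȳ = 2493397.42/30898.41 = 80.70 cm.

x̄ = 105.42 cm, ȳ = 80.70 cm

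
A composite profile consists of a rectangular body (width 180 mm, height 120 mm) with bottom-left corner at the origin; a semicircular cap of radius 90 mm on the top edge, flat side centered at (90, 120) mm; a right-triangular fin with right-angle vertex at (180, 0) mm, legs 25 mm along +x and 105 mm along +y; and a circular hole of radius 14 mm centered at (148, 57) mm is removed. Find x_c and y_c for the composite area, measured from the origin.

x_c = 92.67 mm, y_c = 94.79 mm

rectangular body: A = 180 × 120 = 21600.00, centroid at (90.00, 60.00).
semicircular top: A = ½π·90² = 12723.45, centroid at (90.00, 158.20).
triangular fin: A = ½·25·105 = 1312.50, centroid at (188.33, 35.00).
hole: A = −π·14² = -615.75, centroid at (148.00, 57.00).
ΣA = 35020.20 mm²
ΣAx_c = (21600.00)(90.00) + (12723.45)(90.00) + (1312.50)(188.33) + (-615.75)(148.00) = 3245166.70 mm³
ΣAy_c = (21600.00)(60.00) + (12723.45)(158.20) + (1312.50)(35.00) + (-615.75)(57.00) = 3319653.66 mm³
x_c = 3245166.70 / 35020.20 = 92.67 mm
y_c = 3319653.66 / 35020.20 = 94.79 mm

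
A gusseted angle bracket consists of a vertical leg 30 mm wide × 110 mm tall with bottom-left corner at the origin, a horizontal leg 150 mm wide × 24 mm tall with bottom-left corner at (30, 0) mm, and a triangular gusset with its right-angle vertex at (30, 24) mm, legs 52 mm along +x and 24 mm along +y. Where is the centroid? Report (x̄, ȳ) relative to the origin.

x̄ = 60.74 mm, ȳ = 32.52 mm

Part | A | x̄ᵢ | ȳᵢ | A·x̄ᵢ | A·ȳᵢ
vertical leg | 3300.00 | 15.00 | 55.00 | 49500.00 | 181500.00
horizontal leg | 3600.00 | 105.00 | 12.00 | 378000.00 | 43200.00
gusset | 624.00 | 47.33 | 32.00 | 29536.00 | 19968.00
Σ | 7524.00 |  |  | 457036.00 | 244668.00
x̄ = 457036.00 / 7524.00 = 60.74 mm
ȳ = 244668.00 / 7524.00 = 32.52 mm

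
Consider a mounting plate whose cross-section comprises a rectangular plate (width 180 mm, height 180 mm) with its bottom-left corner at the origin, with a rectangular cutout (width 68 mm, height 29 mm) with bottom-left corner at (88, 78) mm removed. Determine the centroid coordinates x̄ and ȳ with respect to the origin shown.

Part | A | x̄ᵢ | ȳᵢ | A·x̄ᵢ | A·ȳᵢ
plate | 32400.00 | 90.00 | 90.00 | 2916000.00 | 2916000.00
hole | -1972.00 | 122.00 | 92.50 | -240584.00 | -182410.00
Σ | 30428.00 |  |  | 2675416.00 | 2733590.00
x̄ = 2675416.00 / 30428.00 = 87.93 mm
ȳ = 2733590.00 / 30428.00 = 89.84 mm

x̄ = 87.93 mm, ȳ = 89.84 mm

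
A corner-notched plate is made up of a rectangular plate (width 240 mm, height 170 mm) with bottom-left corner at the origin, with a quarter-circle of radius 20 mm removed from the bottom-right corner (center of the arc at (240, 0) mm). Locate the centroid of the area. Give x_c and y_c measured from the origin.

plate: A = 240 × 170 = 40800.00, centroid at (120.00, 85.00).
removed quarter-circle: A = −¼π·20² = -314.16, centroid at (231.51, 8.49).
ΣA = 40485.84 mm², ΣAx_c = 4823268.44 mm³, ΣAy_c = 3465333.33 mm³.
x_c = 4823268.44/40485.84 = 119.13 mm; y_c = 3465333.33/40485.84 = 85.59 mm.

x_c = 119.13 mm, y_c = 85.59 mm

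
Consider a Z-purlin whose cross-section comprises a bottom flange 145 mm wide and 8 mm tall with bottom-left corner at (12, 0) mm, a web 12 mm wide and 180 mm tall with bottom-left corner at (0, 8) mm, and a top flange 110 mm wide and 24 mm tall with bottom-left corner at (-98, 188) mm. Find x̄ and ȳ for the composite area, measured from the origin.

x̄ = -0.43 mm, ȳ = 124.89 mm

bottom flange: A = 145 × 8 = 1160.00, centroid at (84.50, 4.00).
web: A = 12 × 180 = 2160.00, centroid at (6.00, 98.00).
top flange: A = 110 × 24 = 2640.00, centroid at (-43.00, 200.00).
ΣA = 5960.00 mm², ΣAx̄ = -2540.00 mm³, ΣAȳ = 744320.00 mm³.
x̄ = -2540.00/5960.00 = -0.43 mm; ȳ = 744320.00/5960.00 = 124.89 mm.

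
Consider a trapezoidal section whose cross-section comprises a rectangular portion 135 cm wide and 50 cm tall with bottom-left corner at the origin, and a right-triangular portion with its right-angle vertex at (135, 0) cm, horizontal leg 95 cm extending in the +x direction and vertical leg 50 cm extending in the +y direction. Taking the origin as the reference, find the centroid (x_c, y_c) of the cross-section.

rectangular portion: A = 135 × 50 = 6750.00, centroid at (67.50, 25.00).
triangular portion: A = ½·95·50 = 2375.00, centroid at (166.67, 16.67).
ΣA = 9125.00 cm², ΣAx_c = 851458.33 cm³, ΣAy_c = 208333.33 cm³.
x_c = 851458.33/9125.00 = 93.31 cm; y_c = 208333.33/9125.00 = 22.83 cm.

x_c = 93.31 cm, y_c = 22.83 cm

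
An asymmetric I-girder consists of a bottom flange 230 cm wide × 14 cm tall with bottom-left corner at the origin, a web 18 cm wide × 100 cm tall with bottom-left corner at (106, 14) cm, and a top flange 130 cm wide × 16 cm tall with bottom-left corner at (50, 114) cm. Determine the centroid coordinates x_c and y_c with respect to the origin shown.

x_c = 115.00 cm, y_c = 55.14 cm

bottom flange: A = 230 × 14 = 3220.00, centroid at (115.00, 7.00).
web: A = 18 × 100 = 1800.00, centroid at (115.00, 64.00).
top flange: A = 130 × 16 = 2080.00, centroid at (115.00, 122.00).
ΣA = 7100.00 cm², ΣAx_c = 816500.00 cm³, ΣAy_c = 391500.00 cm³.
x_c = 816500.00/7100.00 = 115.00 cm; y_c = 391500.00/7100.00 = 55.14 cm.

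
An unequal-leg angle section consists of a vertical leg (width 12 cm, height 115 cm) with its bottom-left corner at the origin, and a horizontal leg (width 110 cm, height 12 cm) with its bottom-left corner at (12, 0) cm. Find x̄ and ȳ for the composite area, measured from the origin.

vertical leg: A = 12 × 115 = 1380.00, centroid at (6.00, 57.50).
horizontal leg: A = 110 × 12 = 1320.00, centroid at (67.00, 6.00).
ΣA = 2700.00 cm², ΣAx̄ = 96720.00 cm³, ΣAȳ = 87270.00 cm³.
x̄ = 96720.00/2700.00 = 35.82 cm; ȳ = 87270.00/2700.00 = 32.32 cm.

x̄ = 35.82 cm, ȳ = 32.32 cm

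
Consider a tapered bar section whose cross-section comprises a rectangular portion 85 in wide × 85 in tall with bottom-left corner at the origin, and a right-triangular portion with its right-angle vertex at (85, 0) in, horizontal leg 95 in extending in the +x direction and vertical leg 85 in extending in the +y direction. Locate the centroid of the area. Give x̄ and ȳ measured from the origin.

x̄ = 69.09 in, ȳ = 37.42 in

rectangular portion: A = 85 × 85 = 7225.00, centroid at (42.50, 42.50).
triangular portion: A = ½·95·85 = 4037.50, centroid at (116.67, 28.33).
ΣA = 11262.50 in², ΣAx̄ = 778104.17 in³, ΣAȳ = 421458.33 in³.
x̄ = 778104.17/11262.50 = 69.09 in; ȳ = 421458.33/11262.50 = 37.42 in.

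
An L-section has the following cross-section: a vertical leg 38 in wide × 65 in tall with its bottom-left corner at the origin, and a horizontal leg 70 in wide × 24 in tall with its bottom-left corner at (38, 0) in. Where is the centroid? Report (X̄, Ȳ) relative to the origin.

vertical leg: A = 38 × 65 = 2470.00, centroid at (19.00, 32.50).
horizontal leg: A = 70 × 24 = 1680.00, centroid at (73.00, 12.00).
ΣA = 4150.00 in²
ΣAX̄ = (2470.00)(19.00) + (1680.00)(73.00) = 169570.00 in³
ΣAȲ = (2470.00)(32.50) + (1680.00)(12.00) = 100435.00 in³
X̄ = 169570.00 / 4150.00 = 40.86 in
Ȳ = 100435.00 / 4150.00 = 24.20 in

X̄ = 40.86 in, Ȳ = 24.20 in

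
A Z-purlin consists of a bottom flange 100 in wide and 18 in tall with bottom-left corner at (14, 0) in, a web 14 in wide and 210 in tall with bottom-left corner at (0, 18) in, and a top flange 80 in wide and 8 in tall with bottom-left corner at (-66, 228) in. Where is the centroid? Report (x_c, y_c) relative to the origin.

bottom flange: A = 100 × 18 = 1800.00, centroid at (64.00, 9.00).
web: A = 14 × 210 = 2940.00, centroid at (7.00, 123.00).
top flange: A = 80 × 8 = 640.00, centroid at (-26.00, 232.00).
ΣA = 5380.00 in²
ΣAx_c = (1800.00)(64.00) + (2940.00)(7.00) + (640.00)(-26.00) = 119140.00 in³
ΣAy_c = (1800.00)(9.00) + (2940.00)(123.00) + (640.00)(232.00) = 526300.00 in³
x_c = 119140.00 / 5380.00 = 22.14 in
y_c = 526300.00 / 5380.00 = 97.83 in

x_c = 22.14 in, y_c = 97.83 in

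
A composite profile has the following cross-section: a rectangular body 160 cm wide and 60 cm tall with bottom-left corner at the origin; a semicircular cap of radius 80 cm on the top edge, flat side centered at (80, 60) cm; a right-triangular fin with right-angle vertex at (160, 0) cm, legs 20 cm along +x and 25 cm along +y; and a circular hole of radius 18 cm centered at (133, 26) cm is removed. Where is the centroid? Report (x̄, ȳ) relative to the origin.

rectangular body: A = 160 × 60 = 9600.00, centroid at (80.00, 30.00).
semicircular top: A = ½π·80² = 10053.10, centroid at (80.00, 93.95).
triangular fin: A = ½·20·25 = 250.00, centroid at (166.67, 8.33).
hole: A = −π·18² = -1017.88, centroid at (133.00, 26.00).
ΣA = 18885.22 cm², ΣAx̄ = 1478536.88 cm³, ΣAȳ = 1208137.68 cm³.
x̄ = 1478536.88/18885.22 = 78.29 cm; ȳ = 1208137.68/18885.22 = 63.97 cm.

x̄ = 78.29 cm, ȳ = 63.97 cm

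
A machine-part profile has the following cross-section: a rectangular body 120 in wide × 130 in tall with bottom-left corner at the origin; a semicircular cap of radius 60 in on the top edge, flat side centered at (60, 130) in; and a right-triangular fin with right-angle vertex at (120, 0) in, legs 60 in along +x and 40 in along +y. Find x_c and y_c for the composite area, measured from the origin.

Part | A | x̄ᵢ | ȳᵢ | A·x̄ᵢ | A·ȳᵢ
rectangular body | 15600.00 | 60.00 | 65.00 | 936000.00 | 1014000.00
semicircular top | 5654.87 | 60.00 | 155.46 | 339292.01 | 879132.68
triangular fin | 1200.00 | 140.00 | 13.33 | 168000.00 | 16000.00
Σ | 22454.87 |  |  | 1443292.01 | 1909132.68
x_c = 1443292.01 / 22454.87 = 64.28 in
y_c = 1909132.68 / 22454.87 = 85.02 in

x_c = 64.28 in, y_c = 85.02 in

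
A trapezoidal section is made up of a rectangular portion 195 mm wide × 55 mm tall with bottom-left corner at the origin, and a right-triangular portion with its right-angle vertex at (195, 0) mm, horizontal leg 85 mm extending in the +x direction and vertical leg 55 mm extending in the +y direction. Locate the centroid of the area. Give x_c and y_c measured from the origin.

x_c = 120.02 mm, y_c = 25.86 mm

rectangular portion: A = 195 × 55 = 10725.00, centroid at (97.50, 27.50).
triangular portion: A = ½·85·55 = 2337.50, centroid at (223.33, 18.33).
ΣA = 13062.50 mm²
ΣAx_c = (10725.00)(97.50) + (2337.50)(223.33) = 1567729.17 mm³
ΣAy_c = (10725.00)(27.50) + (2337.50)(18.33) = 337791.67 mm³
x_c = 1567729.17 / 13062.50 = 120.02 mm
y_c = 337791.67 / 13062.50 = 25.86 mm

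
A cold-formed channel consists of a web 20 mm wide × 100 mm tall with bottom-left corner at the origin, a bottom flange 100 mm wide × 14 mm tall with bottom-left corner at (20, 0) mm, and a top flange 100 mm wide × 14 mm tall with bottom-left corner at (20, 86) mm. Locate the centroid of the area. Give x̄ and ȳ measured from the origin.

x̄ = 45.00 mm, ȳ = 50.00 mm

web: A = 20 × 100 = 2000.00, centroid at (10.00, 50.00).
bottom flange: A = 100 × 14 = 1400.00, centroid at (70.00, 7.00).
top flange: A = 100 × 14 = 1400.00, centroid at (70.00, 93.00).
ΣA = 4800.00 mm², ΣAx̄ = 216000.00 mm³, ΣAȳ = 240000.00 mm³.
x̄ = 216000.00/4800.00 = 45.00 mm; ȳ = 240000.00/4800.00 = 50.00 mm.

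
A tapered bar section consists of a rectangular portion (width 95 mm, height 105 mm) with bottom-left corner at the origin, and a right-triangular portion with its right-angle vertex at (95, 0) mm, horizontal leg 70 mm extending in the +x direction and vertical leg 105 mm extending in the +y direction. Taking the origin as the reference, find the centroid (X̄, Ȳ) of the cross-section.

rectangular portion: A = 95 × 105 = 9975.00, centroid at (47.50, 52.50).
triangular portion: A = ½·70·105 = 3675.00, centroid at (118.33, 35.00).
ΣA = 13650.00 mm², ΣAX̄ = 908687.50 mm³, ΣAȲ = 652312.50 mm³.
X̄ = 908687.50/13650.00 = 66.57 mm; Ȳ = 652312.50/13650.00 = 47.79 mm.

X̄ = 66.57 mm, Ȳ = 47.79 mm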